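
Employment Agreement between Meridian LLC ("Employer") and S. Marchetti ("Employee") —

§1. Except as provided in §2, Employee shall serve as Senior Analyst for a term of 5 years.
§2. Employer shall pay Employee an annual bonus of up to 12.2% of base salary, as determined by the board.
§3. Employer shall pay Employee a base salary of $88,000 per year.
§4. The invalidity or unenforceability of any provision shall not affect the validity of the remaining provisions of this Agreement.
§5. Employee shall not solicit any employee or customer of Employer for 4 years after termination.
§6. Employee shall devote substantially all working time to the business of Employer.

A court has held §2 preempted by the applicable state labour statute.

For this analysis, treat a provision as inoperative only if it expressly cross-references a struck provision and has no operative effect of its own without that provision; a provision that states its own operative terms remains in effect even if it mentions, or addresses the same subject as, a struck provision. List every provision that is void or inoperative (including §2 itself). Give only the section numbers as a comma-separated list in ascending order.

§2 is struck. §1 mentions §2 but its own obligation stands independently of §2, so §1 is not affected. Nothing else in the Agreement is defined by reference to §2. Under the severability clause in §4, the remaining provisions continue in force. §1, §3, §4, §5, and §6 remain in effect.

2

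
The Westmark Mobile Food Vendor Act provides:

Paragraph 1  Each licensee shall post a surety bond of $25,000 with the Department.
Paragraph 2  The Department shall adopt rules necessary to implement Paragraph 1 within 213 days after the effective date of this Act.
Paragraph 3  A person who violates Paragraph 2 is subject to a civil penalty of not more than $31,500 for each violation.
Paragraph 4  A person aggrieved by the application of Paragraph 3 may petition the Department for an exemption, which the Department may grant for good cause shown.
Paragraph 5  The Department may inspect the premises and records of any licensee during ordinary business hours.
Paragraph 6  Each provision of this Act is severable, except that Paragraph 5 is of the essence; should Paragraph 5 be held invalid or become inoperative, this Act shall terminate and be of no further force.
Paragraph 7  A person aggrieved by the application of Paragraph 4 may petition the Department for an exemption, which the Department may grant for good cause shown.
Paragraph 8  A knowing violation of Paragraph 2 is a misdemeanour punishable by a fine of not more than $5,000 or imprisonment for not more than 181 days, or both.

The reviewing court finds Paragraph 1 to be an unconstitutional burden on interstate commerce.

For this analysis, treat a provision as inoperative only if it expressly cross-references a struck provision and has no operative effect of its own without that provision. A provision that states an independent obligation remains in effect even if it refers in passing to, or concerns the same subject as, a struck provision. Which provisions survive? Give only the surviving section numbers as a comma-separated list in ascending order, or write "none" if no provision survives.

Paragraph 1 is struck. Paragraph 2 merely fixes the rulemaking mandate for Paragraph 1; with Paragraph 1 gone it has nothing to operate on and falls away. Paragraph 3 merely fixes the civil penalty for violating Paragraph 2; with Paragraph 2 gone it has nothing to operate on and falls away. Paragraph 8 has no operative effect of its own apart from Paragraph 2 and is therefore inoperative. Paragraph 4 merely fixes the exemption procedure for Paragraph 3; with Paragraph 3 gone it has nothing to operate on and falls away. Paragraph 7 has no operative effect of its own apart from Paragraph 4 and is therefore inoperative. Paragraph 6 makes Paragraph 5 an essential term, but Paragraph 5 is unaffected, so the severability proviso in Paragraph 6 preserves the remaining provisions. Paragraph 5 and Paragraph 6 remain in effect.

5, 6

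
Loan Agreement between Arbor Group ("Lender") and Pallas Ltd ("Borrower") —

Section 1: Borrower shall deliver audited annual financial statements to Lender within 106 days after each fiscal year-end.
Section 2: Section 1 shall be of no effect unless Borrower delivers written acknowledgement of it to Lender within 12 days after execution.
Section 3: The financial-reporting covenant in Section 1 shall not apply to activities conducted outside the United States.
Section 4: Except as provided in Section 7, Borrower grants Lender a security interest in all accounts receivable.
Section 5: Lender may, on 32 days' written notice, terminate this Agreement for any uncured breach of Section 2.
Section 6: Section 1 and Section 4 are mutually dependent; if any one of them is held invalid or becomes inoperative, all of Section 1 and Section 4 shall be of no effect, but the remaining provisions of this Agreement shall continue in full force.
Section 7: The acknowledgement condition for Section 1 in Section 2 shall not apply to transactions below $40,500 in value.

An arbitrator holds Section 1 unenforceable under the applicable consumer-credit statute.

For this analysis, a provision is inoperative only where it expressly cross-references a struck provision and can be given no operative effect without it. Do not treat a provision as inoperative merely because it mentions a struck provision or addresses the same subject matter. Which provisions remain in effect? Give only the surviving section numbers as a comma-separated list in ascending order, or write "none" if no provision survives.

6

Section 1 is struck. Section 2 operates only by reference to Section 1, so it falls with Section 1. Section 3 operates only by reference to Section 1, so it falls with Section 1. Section 5 operates only by reference to Section 2, so it falls with Section 2. Section 7 operates only by reference to Section 2, so it falls with Section 2. Section 6 declares Section 1 and Section 4 mutually dependent; since one of them has fallen, all of them are of no effect. That brings down Section 4 as well. The remainder continues in force under Section 6. Only Section 6 remains in effect.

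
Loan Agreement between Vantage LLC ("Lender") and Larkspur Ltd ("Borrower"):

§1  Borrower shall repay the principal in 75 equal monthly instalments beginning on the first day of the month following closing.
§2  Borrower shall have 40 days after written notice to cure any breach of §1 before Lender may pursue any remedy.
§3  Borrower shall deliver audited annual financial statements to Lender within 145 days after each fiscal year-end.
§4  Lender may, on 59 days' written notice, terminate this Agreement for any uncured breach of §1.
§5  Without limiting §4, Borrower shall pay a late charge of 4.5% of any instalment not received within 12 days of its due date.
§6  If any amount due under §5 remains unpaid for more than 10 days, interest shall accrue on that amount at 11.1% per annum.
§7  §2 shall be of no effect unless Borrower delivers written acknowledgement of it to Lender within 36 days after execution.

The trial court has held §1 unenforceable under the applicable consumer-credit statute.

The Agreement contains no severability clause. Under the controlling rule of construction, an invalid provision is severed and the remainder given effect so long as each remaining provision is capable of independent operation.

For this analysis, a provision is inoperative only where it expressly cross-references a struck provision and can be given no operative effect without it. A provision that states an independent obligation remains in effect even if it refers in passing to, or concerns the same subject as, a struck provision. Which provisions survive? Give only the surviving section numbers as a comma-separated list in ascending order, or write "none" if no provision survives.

3, 5, 6

§1 is struck. §2 has no operative effect of its own apart from §1 and is therefore inoperative. §4 merely fixes the termination right for breach of §1; with §1 gone it has nothing to operate on and falls away. §7 has no operative effect of its own apart from §2 and is therefore inoperative. Although §5 refers to §4, its operative terms do not depend on §4, so it remains in effect. With no severability clause, the stated default rule severs what cannot stand and enforces each remaining provision that can operate on its own. That leaves §3, §5, and §6 in effect.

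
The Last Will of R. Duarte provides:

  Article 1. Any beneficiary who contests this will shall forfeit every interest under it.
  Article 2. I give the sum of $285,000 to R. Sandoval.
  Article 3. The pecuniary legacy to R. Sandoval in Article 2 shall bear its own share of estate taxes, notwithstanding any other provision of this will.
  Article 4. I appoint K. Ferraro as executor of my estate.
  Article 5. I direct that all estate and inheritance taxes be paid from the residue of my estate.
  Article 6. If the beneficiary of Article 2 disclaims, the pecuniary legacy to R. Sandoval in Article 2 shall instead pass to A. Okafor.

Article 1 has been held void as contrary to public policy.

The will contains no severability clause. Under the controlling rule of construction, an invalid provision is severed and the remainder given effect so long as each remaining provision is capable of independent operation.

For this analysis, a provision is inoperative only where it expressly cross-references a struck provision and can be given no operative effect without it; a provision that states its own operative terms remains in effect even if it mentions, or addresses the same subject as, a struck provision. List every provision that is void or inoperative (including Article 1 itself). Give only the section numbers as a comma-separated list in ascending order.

Article 1 is struck. No other provision's operative terms depend on Article 1. With no severability clause, the stated default rule severs what cannot stand and enforces each remaining provision that can operate on its own. The provisions still in force are Article 2, Article 3, Article 4, Article 5, and Article 6.

1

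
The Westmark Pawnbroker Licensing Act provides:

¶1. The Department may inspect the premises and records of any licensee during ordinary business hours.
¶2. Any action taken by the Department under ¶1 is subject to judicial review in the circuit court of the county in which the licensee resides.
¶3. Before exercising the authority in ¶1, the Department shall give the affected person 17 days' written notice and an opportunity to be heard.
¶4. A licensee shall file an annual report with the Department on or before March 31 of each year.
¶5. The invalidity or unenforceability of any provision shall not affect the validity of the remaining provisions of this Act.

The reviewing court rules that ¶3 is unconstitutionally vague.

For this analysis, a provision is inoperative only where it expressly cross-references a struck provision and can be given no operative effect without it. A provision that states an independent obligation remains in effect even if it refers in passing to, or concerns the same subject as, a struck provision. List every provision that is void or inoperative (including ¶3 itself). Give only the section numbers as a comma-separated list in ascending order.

3

¶3 is struck. Nothing else in the Act is defined by reference to ¶3. ¶5 is a severability clause and preserves every provision that can still be given independent effect. ¶1, ¶2, ¶4, and ¶5 remain in effect.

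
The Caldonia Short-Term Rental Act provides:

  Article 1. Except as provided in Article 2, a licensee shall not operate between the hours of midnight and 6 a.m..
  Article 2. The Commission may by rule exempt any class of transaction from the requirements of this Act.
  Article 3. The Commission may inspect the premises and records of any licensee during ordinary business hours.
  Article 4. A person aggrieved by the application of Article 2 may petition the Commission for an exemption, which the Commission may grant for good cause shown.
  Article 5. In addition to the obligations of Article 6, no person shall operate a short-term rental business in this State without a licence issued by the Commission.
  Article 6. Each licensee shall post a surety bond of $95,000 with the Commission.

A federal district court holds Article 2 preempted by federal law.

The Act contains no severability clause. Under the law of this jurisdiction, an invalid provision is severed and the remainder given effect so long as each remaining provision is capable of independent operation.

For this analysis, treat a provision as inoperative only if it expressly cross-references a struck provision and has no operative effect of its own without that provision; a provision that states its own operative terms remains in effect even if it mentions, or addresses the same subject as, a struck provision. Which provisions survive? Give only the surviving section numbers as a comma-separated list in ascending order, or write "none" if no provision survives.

Article 2 is struck. Article 4 operates only by reference to Article 2, so it falls with Article 2. Article 1 mentions Article 2 but its own obligation stands independently of Article 2, so Article 1 is not affected. Under the stated default rule, only provisions that cannot operate independently fall away; the rest are enforced. Article 1, Article 3, Article 5, and Article 6 remain in effect.

1, 3, 5, 6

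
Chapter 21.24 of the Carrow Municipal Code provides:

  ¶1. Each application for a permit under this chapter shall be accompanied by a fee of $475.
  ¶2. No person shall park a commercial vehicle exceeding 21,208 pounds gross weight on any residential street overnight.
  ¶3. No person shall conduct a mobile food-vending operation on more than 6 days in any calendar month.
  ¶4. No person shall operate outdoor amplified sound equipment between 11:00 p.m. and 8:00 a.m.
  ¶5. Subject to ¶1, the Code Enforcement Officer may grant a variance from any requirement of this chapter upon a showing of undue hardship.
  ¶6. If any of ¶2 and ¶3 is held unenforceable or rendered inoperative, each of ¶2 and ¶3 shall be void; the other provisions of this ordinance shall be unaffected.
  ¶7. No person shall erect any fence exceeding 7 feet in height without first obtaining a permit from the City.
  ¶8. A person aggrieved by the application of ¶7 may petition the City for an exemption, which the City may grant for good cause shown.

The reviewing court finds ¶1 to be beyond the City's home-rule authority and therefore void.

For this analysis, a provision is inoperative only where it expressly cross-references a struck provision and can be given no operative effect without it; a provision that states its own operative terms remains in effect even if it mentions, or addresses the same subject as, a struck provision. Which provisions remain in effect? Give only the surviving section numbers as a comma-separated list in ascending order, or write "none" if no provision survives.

¶1 is struck. ¶5 mentions ¶1 but its own obligation stands independently of ¶1, so ¶5 is not affected. No other provision's operative terms depend on ¶1. ¶6 ties ¶2 and ¶3 together, but none of those is affected here; the remaining provisions continue in force under ¶6. ¶2, ¶3, ¶4, ¶5, ¶6, ¶7, and ¶8 remain in effect.

2, 3, 4, 5, 6, 7, 8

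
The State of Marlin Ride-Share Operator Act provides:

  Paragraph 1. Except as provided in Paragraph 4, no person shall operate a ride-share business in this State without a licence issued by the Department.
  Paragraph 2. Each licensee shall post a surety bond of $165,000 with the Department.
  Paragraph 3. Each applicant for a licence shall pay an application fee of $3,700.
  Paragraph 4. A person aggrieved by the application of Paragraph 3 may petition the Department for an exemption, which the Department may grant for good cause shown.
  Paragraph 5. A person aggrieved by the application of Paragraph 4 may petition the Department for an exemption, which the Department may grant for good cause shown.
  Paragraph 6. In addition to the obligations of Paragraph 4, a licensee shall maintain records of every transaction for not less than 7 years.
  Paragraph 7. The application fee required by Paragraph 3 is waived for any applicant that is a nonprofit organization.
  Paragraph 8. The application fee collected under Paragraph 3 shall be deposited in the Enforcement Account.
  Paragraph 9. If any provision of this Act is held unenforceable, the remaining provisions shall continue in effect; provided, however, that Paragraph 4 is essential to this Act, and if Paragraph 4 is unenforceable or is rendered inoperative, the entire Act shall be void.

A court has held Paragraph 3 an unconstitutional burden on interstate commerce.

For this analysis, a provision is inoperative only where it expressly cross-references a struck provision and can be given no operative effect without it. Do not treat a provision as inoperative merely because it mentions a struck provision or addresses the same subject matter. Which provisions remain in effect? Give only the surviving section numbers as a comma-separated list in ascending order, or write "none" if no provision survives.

Paragraph 3 is struck. Paragraph 4 merely fixes the exemption procedure for Paragraph 3; with Paragraph 3 gone it has nothing to operate on and falls away. Paragraph 7 does nothing except set the nonprofit waiver of the application fee by reference to Paragraph 3; with Paragraph 3 gone it has no independent effect and is inoperative. Paragraph 8 has no operative effect of its own apart from Paragraph 3 and is therefore inoperative. Paragraph 5 operates only by reference to Paragraph 4, so it falls with Paragraph 4. Paragraph 9 makes Paragraph 4 an essential term, and Paragraph 4 has been rendered inoperative by the cascade; under Paragraph 9, the entire Act is therefore void. No provision of the Act survives.

none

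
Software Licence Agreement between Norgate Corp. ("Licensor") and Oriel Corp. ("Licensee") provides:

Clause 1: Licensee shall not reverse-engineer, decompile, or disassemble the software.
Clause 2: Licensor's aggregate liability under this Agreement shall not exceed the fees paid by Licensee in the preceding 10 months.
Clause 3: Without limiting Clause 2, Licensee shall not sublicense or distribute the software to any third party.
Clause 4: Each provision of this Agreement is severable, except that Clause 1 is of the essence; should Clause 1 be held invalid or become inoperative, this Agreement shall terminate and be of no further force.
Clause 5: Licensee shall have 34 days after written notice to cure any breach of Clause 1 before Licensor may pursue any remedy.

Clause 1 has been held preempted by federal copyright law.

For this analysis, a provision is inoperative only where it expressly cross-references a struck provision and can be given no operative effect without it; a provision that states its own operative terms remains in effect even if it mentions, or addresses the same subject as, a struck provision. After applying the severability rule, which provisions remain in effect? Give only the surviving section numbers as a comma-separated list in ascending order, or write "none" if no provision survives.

none

Clause 1 is struck. Clause 5 operates only by reference to Clause 1, so it falls with Clause 1. Clause 4 makes Clause 1 an essential term, and Clause 1 is the provision held invalid; under Clause 4, the entire Agreement is therefore void. No provision of the Agreement survives.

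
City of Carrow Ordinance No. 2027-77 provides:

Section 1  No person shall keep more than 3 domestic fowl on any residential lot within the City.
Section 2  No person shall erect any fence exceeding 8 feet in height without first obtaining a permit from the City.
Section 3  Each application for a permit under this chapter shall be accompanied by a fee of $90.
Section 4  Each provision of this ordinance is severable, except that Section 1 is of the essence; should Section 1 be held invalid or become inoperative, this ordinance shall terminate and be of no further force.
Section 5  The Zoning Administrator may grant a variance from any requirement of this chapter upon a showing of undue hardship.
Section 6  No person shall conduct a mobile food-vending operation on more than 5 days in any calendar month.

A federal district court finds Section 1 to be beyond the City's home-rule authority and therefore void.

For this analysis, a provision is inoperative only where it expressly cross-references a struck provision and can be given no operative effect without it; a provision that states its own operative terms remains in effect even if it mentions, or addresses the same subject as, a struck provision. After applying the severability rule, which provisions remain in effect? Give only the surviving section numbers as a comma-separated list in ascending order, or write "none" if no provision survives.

Section 1 is struck. No other provision's operative terms depend on Section 1. Section 4 makes Section 1 an essential term, and Section 1 is the provision held invalid; under Section 4, the entire ordinance is therefore void. No provision of the ordinance survives.

none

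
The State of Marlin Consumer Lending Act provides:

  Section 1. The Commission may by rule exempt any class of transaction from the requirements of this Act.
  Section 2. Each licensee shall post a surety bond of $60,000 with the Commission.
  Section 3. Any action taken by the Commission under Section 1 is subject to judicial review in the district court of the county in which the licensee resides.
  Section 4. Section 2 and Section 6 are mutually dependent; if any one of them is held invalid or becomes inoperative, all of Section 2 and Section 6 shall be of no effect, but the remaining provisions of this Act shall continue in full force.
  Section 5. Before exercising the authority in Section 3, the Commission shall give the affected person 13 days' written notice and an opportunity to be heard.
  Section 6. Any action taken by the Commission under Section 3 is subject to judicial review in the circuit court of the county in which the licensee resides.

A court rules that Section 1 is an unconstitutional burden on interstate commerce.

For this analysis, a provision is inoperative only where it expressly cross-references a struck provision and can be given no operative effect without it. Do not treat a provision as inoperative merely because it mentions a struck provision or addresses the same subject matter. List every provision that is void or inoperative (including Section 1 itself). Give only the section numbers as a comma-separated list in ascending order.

Section 1 is struck. Section 3 operates only by reference to Section 1, so it falls with Section 1. Section 5 has no operative effect of its own apart from Section 3 and is therefore inoperative. Section 6 merely fixes the judicial-review right for Section 3; with Section 3 gone it has nothing to operate on and falls away. Section 4 declares Section 2 and Section 6 mutually dependent; since one of them has fallen, all of them are of no effect. That brings down Section 2 as well. The remainder continues in force under Section 4. Only Section 4 remains in effect.

1, 2, 3, 5, 6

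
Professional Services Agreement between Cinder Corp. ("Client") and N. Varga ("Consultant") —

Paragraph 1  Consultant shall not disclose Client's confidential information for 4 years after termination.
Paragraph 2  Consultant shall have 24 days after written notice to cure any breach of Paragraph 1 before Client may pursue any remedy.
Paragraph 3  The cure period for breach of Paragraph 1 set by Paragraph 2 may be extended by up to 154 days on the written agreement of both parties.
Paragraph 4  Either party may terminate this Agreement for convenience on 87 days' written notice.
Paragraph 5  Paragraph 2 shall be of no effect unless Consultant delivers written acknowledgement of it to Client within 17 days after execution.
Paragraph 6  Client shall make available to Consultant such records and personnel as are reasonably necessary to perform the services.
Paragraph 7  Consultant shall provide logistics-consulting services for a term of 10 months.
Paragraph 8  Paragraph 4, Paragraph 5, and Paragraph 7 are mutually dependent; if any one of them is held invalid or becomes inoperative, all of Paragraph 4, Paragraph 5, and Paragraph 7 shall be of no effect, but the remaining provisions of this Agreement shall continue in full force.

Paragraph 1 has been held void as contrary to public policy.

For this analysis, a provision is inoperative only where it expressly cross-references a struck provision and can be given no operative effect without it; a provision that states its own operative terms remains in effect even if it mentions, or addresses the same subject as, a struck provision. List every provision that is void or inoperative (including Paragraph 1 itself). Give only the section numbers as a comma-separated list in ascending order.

Paragraph 1 is struck. Paragraph 2 merely fixes the cure period for breach of Paragraph 1; with Paragraph 1 gone it has nothing to operate on and falls away. Paragraph 3 has no operative effect of its own apart from Paragraph 2 and is therefore inoperative. Paragraph 5 merely fixes the acknowledgement condition for Paragraph 2; with Paragraph 2 gone it has nothing to operate on and falls away. Paragraph 8 declares Paragraph 4, Paragraph 5, and Paragraph 7 mutually dependent; since one of them has fallen, all of them are of no effect. That brings down Paragraph 4 and Paragraph 7 as well. The remainder continues in force under Paragraph 8. Paragraph 6 and Paragraph 8 remain in effect.

1, 2, 3, 4, 5, 7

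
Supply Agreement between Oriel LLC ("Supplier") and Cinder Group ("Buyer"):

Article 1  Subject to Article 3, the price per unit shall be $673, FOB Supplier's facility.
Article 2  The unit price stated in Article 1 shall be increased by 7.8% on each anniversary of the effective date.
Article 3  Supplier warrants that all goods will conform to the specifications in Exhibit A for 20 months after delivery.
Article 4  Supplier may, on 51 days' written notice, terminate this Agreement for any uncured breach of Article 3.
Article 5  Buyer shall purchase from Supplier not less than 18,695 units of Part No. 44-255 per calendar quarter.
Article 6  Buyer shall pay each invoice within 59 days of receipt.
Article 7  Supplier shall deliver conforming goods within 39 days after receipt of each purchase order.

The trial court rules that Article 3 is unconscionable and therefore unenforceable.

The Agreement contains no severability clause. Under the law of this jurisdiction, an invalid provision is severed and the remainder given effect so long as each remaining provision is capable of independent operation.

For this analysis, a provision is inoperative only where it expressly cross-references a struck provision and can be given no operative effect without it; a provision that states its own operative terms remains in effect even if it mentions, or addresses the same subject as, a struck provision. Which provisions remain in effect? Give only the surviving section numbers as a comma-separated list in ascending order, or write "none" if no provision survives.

Article 3 is struck. Article 4 operates only by reference to Article 3, so it falls with Article 3. Article 1 mentions Article 3 but its own obligation stands independently of Article 3, so Article 1 is not affected. With no severability clause, the stated default rule severs what cannot stand and enforces each remaining provision that can operate on its own. The provisions still in force are Article 1, Article 2, Article 5, Article 6, and Article 7.

1, 2, 5, 6, 7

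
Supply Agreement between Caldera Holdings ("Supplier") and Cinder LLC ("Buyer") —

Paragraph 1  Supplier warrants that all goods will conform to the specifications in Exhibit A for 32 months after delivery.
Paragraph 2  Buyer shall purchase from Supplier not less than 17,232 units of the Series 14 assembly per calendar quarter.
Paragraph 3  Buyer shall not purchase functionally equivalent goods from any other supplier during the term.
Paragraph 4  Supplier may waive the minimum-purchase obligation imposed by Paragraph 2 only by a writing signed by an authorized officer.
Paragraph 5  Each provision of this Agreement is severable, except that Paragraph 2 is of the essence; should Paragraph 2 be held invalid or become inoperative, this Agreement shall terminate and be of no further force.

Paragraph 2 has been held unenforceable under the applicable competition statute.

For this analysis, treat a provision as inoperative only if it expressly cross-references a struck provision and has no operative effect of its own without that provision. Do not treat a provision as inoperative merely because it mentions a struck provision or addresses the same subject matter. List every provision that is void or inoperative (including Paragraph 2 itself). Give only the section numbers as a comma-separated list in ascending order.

Paragraph 2 is struck. Paragraph 4 merely fixes the waiver condition for Paragraph 2; with Paragraph 2 gone it has nothing to operate on and falls away. Paragraph 5 makes Paragraph 2 an essential term, and Paragraph 2 is the provision held invalid; under Paragraph 5, the entire Agreement is therefore void. No provision of the Agreement survives.

1, 2, 3, 4, 5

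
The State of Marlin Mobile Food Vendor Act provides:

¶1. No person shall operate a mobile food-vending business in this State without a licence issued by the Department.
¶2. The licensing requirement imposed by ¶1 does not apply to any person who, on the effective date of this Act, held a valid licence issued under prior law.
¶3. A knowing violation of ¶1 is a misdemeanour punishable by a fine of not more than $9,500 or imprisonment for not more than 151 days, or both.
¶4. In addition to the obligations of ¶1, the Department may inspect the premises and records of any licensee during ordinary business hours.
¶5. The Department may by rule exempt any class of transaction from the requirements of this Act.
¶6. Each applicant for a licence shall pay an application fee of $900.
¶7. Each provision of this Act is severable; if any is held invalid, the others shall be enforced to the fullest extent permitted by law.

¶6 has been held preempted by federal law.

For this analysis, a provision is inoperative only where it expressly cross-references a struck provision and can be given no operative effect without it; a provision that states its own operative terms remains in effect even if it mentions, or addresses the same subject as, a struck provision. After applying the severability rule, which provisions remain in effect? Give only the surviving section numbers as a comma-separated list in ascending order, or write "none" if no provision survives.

¶6 is struck. Nothing else in the Act is defined by reference to ¶6. ¶7 is a severability clause and preserves every provision that can still be given independent effect. The provisions still in force are ¶1, ¶2, ¶3, ¶4, ¶5, and ¶7.

1, 2, 3, 4, 5, 7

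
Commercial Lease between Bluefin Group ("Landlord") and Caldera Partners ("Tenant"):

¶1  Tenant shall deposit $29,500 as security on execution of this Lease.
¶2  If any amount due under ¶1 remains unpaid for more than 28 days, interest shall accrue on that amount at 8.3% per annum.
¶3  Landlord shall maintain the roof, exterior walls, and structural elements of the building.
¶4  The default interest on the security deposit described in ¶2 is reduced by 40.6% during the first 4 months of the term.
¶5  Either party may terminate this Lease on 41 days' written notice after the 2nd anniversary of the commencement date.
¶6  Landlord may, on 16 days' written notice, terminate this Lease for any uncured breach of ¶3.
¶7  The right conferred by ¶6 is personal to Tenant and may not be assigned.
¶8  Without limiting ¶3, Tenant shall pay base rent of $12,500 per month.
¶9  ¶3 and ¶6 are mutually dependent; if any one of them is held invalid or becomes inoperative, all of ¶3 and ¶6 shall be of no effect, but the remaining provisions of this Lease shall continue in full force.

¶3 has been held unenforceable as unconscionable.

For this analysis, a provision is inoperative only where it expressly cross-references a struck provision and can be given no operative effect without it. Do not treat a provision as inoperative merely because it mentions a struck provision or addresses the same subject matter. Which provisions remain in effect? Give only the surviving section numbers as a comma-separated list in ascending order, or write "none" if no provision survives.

¶3 is struck. ¶6 operates only by reference to ¶3, so it falls with ¶3. ¶7 has no operative effect of its own apart from ¶6 and is therefore inoperative. ¶8 mentions ¶3 but its own obligation stands independently of ¶3, so ¶8 is not affected. ¶9 declares ¶3 and ¶6 mutually dependent; since one of them has fallen, all of them are of no effect. The remainder continues in force under ¶9. That leaves ¶1, ¶2, ¶4, ¶5, ¶8, and ¶9 in effect.

1, 2, 4, 5, 8, 9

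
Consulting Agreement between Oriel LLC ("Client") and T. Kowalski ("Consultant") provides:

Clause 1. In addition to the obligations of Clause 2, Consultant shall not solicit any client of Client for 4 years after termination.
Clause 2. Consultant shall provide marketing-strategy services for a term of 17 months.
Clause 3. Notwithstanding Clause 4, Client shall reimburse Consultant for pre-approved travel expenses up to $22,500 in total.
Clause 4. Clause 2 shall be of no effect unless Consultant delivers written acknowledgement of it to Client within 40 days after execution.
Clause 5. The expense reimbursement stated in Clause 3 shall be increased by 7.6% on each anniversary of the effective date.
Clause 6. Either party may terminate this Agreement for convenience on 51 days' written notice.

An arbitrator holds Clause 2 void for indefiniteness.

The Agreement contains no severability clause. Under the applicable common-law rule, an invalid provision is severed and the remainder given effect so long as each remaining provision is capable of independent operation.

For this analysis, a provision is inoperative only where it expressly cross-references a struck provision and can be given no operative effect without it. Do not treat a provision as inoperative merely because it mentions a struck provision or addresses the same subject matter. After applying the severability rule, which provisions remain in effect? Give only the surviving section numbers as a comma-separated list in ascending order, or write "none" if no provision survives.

Clause 2 is struck. Clause 4 has no operative effect of its own apart from Clause 2 and is therefore inoperative. Clause 3 mentions Clause 4 but its own obligation stands independently of Clause 4, so Clause 3 is not affected. Although Clause 1 refers to Clause 2, its operative terms do not depend on Clause 2, so it remains in effect. Under the stated default rule, only provisions that cannot operate independently fall away; the rest are enforced. Clause 1, Clause 3, Clause 5, and Clause 6 remain in effect.

1, 3, 5, 6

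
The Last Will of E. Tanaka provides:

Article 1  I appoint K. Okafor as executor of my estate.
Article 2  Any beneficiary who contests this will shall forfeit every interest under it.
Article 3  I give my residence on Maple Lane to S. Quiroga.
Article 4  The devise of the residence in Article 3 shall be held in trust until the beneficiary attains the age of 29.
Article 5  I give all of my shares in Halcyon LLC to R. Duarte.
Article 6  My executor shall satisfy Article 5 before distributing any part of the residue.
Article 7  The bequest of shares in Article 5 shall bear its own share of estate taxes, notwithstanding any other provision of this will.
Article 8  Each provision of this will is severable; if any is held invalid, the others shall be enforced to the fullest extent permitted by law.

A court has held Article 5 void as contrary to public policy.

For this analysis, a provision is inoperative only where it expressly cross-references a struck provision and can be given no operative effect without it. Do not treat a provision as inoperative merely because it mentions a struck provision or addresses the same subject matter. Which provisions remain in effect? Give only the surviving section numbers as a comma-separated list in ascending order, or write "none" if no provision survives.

Article 5 is struck. Article 6 operates only by reference to Article 5, so it falls with Article 5. The only function of Article 7 is the tax charge on Article 5, so it cannot stand once Article 5 is removed. Under the severability clause in Article 8, the remaining provisions continue in force. Article 1, Article 2, Article 3, Article 4, and Article 8 remain in effect.

1, 2, 3, 4, 8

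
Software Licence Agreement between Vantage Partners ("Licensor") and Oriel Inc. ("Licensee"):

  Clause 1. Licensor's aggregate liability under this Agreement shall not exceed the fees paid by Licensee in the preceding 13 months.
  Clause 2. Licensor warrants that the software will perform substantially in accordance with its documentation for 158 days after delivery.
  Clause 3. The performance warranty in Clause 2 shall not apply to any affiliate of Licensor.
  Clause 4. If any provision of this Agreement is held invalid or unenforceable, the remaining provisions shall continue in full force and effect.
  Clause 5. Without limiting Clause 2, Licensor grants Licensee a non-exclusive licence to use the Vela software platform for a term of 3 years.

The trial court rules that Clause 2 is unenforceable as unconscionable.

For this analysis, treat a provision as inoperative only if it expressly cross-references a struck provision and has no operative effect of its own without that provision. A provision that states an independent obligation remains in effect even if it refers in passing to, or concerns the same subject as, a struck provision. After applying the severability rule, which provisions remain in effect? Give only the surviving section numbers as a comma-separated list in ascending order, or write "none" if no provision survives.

1, 4, 5

Clause 2 is struck. Clause 3 does nothing except set the carve-out from the performance warranty by reference to Clause 2; with Clause 2 gone it has no independent effect and is inoperative. Although Clause 5 refers to Clause 2, its operative terms do not depend on Clause 2, so it remains in effect. Clause 4 is a severability clause and preserves every provision that can still be given independent effect. Clause 1, Clause 4, and Clause 5 remain in effect.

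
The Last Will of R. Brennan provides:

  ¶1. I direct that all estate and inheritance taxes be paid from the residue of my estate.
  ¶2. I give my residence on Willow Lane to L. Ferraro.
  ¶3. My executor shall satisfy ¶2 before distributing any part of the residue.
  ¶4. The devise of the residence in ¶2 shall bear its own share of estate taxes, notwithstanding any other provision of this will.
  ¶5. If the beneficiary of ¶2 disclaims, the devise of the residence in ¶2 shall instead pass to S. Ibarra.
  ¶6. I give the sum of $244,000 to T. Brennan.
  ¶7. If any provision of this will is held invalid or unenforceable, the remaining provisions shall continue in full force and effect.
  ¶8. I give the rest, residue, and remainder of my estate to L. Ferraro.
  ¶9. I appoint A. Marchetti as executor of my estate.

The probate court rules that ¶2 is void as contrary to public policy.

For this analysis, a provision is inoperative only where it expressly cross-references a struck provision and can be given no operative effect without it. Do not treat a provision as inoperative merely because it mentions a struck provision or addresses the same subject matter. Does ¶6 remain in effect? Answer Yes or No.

¶2 is struck. ¶3 merely fixes the priority direction for ¶2; with ¶2 gone it has nothing to operate on and falls away. ¶4 has no operative effect of its own apart from ¶2 and is therefore inoperative. ¶5 operates only by reference to ¶2, so it falls with ¶2. Under the severability clause in ¶7, the remaining provisions continue in force. The provisions still in force are ¶1, ¶6, ¶7, ¶8, and ¶9. ¶6 is among the surviving provisions, so the answer is yes.

Yes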